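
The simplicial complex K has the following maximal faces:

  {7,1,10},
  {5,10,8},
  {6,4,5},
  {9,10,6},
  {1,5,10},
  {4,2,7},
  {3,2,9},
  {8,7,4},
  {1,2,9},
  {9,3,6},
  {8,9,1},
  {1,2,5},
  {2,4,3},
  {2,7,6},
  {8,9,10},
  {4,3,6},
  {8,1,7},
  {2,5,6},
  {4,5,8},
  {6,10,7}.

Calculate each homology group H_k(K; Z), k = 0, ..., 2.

H_0 = Z,  H_1 = Z ⊕ Z_2,  H_2 = 0.

K has 10 vertices, 30 edges, 20 triangles.
rank ∂_0 = 0, rank ∂_1 = 9 ⇒ b_0 = 10 − 0 − 9 = 1; all invariant factors of ∂_1 are 1 so no torsion. So H_0 = Z.
rank ∂_1 = 9, rank ∂_2 = 20 ⇒ b_1 = 30 − 9 − 20 = 1; ∂_2 has invariant factor(s) [2] giving torsion. So H_1 = Z ⊕ Z_2.
rank ∂_2 = 20, rank ∂_3 = 0 ⇒ b_2 = 20 − 20 − 0 = 0. So H_2 = 0.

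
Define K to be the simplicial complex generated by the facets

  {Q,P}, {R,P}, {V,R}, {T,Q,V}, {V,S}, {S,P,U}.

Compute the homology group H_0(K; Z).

H_0 ≅ Z.

K has 7 vertices, 10 edges, 2 triangles.
rank ∂_0 = 0, rank ∂_1 = 6 ⇒ b_0 = 7 − 0 − 6 = 1; all invariant factors of ∂_1 are 1 so no torsion. So H_0 = Z.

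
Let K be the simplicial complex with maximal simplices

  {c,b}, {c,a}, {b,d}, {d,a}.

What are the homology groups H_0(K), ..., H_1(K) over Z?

Take the total order a < b < c < d on the vertex set. Then K (dimension 1) consists of the simplices:

  0-simplices (4): a, b, c, d
  1-simplices (4): ac, ad, bc, bd

so the chain groups are C_0 ≅ Z^4, C_1 ≅ Z^4.

Boundary ∂_1: C_1 → C_0 sends each edge [p,q] (with p < q) to q − p.
As a 4×4 matrix over Z this has rank 3, with invariant factors (1,1,1).

Reading off H_k = ker ∂_k / im ∂_{k+1}:

  H_0: rank C_0 − rank ∂_1 = 4 − 3 = 1, and the invariant factors of ∂_1 are all 1, so H_0 = Z.
  H_1: rank ker ∂_1 − rank ∂_2 = (4 − 3) − 0 = 1, and there is no ∂_2, so H_1 = Z.

As a check, the Euler characteristic is 4 − 4 = 0, which agrees with 1 − 1 = 0.

H_0 = Z,  H_1 = Z.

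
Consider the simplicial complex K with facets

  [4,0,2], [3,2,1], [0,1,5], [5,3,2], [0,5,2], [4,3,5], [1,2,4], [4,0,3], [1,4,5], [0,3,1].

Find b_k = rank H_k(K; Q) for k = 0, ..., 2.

We work with the vertex ordering 0 < 1 < 2 < 3 < 4 < 5. The simplices of K, each written with vertices in increasing order, are:

  0-simplices (6): [0], [1], [2], [3], [4], [5]
  1-simplices (15): [0,1], [0,2], [0,3], [0,4], [0,5], [1,2], [1,3], [1,4], [1,5], [2,3], [2,4], [2,5], [3,4], [3,5], [4,5]
  2-simplices (10): [0,1,3], [0,1,5], [0,2,4], [0,2,5], [0,3,4], [1,2,3], [1,2,4], [1,4,5], [2,3,5], [3,4,5]

giving chain groups C_0 ≅ Z^6, C_1 ≅ Z^15, C_2 ≅ Z^10.

∂_1: C_1 → C_0 is given by ∂[p,q] = [q] − [p]. For instance
  ∂[0,5] = [5] − [0].
This gives a 6×15 integer matrix of rank 5; reducing to Smith normal form yields diagonal entries (1,1,1,1,1).

∂_2: C_2 → C_1 acts by ∂[p,q,r] = [q,r] − [p,r] + [p,q]. For instance
  ∂[0,3,4] = [3,4] − [0,4] + [0,3],
  ∂[1,4,5] = [4,5] − [1,5] + [1,4].
As a 15×10 matrix over Z this has rank 10, with invariant factors (1,1,1,1,1,1,1,1,1,2).

Computing H_k = (kernel of ∂_k) / (image of ∂_{k+1}):

  H_0: rank C_0 − rank ∂_1 = 6 − 5 = 1, and the invariant factors of ∂_1 are all 1, so H_0 ≅ Z.
  H_1: rank ker ∂_1 − rank ∂_2 = (15 − 5) − 10 = 0, and ∂_2 has invariant factor 2 > 1, so H_1 ≅ Z/2.
  H_2: rank ker ∂_2 − rank ∂_3 = (10 − 10) − 0 = 0, and there is no ∂_3, so H_2 ≅ 0.

As a check, the Euler characteristic is 6 − 15 + 10 = 1, which agrees with 1 − 0 + 0 = 1.

Hence the Betti numbers are b_0 = 1, b_1 = 0, b_2 = 0.

b_0 = 1, b_1 = 0, b_2 = 0.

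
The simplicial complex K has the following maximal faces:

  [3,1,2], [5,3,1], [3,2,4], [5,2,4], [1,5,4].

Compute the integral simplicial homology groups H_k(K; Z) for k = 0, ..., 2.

H_0 = Z,  H_1 = Z,  H_2 = 0.

K has 5 vertices, 10 edges, 5 triangles.
rank ∂_0 = 0, rank ∂_1 = 4 ⇒ b_0 = 5 − 0 − 4 = 1; all invariant factors of ∂_1 are 1 so no torsion. So H_0 ≅ Z.
rank ∂_1 = 4, rank ∂_2 = 5 ⇒ b_1 = 10 − 4 − 5 = 1; all invariant factors of ∂_2 are 1 so no torsion. So H_1 ≅ Z.
rank ∂_2 = 5, rank ∂_3 = 0 ⇒ b_2 = 5 − 5 − 0 = 0. So H_2 ≅ 0.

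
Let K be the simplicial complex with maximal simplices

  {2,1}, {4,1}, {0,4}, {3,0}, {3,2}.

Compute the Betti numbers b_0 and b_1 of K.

b_0 = 1, b_1 = 1.

K has 5 vertices, 5 edges.
rank ∂_0 = 0, rank ∂_1 = 4 ⇒ b_0 = 5 − 0 − 4 = 1; all invariant factors of ∂_1 are 1 so no torsion. So H_0 ≅ Z.
rank ∂_1 = 4, rank ∂_2 = 0 ⇒ b_1 = 5 − 4 − 0 = 1. So H_1 ≅ Z.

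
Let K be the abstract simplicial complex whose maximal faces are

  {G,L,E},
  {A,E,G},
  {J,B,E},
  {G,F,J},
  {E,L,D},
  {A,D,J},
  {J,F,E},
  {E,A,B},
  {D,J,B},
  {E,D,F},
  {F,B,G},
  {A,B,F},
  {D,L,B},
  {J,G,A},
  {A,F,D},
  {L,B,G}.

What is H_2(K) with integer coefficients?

H_2 = Z.

Fix the vertex order A < B < D < E < F < G < J < L and write every simplex with vertices in increasing order. Then dim K = 2 and the simplices of K are:

  0-simplices (8): A, B, D, E, F, G, J, L
  1-simplices (24): AB, AD, AE, AF, AG, AJ, BD, BE, BF, BG, BJ, BL, DE, DF, DJ, DL, EF, EG, EJ, EL, FG, FJ, GJ, GL
  2-simplices (16): ABE, ABF, ADF, ADJ, AEG, AGJ, BDJ, BDL, BEJ, BFG, BGL, DEF, DEL, EFJ, EGL, FGJ

giving chain groups C_0 ≅ Z^8, C_1 ≅ Z^24, C_2 ≅ Z^16.

Boundary ∂_1: C_1 → C_0 sends each edge [p,q] (with p < q) to q − p. For instance
  ∂AB = B − A.
The 8×24 boundary matrix has rank 7 and Smith normal form diag(1,1,1,1,1,1,1).

∂_2: C_2 → C_1 acts by ∂[p,q,r] = [q,r] − [p,r] + [p,q]. For instance
  ∂ADF = DF − AF + AD,
  ∂DEF = EF − DF + DE.
The resulting 24×16 matrix has rank 15, and its Smith normal form has invariant factors (1,1,1,1,1,1,1,1,1,1,1,1,1,1,1).

Now H_k = ker ∂_k / im ∂_{k+1}, so:

  H_2: rank ker ∂_2 − rank ∂_3 = (16 − 15) − 0 = 1, and there is no ∂_3, so H_2 = Z.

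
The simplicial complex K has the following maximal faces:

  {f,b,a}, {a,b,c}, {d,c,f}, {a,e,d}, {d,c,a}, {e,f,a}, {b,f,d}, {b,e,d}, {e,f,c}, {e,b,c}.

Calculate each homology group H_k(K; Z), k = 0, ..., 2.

K has 6 vertices, 15 edges, 10 triangles.
rank ∂_0 = 0, rank ∂_1 = 5 ⇒ b_0 = 6 − 0 − 5 = 1; all invariant factors of ∂_1 are 1 so no torsion. So H_0 = Z.
rank ∂_1 = 5, rank ∂_2 = 10 ⇒ b_1 = 15 − 5 − 10 = 0; ∂_2 has invariant factor(s) [2] giving torsion. So H_1 = Z/2.
rank ∂_2 = 10, rank ∂_3 = 0 ⇒ b_2 = 10 − 10 − 0 = 0. So H_2 = 0.

H_0 ≅ Z,  H_1 ≅ Z/2,  H_2 = 0.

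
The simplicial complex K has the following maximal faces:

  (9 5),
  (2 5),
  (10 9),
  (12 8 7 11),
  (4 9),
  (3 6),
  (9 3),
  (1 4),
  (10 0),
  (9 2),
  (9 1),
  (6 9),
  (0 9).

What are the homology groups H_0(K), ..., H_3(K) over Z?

H_0 = Z^2,  H_1 = Z^4,  H_2 = 0,  H_3 = 0.

Fix the vertex order 0 < 1 < 2 < 3 < 4 < 5 < 6 < 7 < 8 < 9 < 10 < 11 < 12 and write every simplex with vertices in increasing order. Then dim K = 3 and the simplices of K are:

  0-simplices (13): [0], [1], [2], [3], [4], [5], [6], [7], [8], [9], [10], [11], [12]
  1-simplices (18): [0,9], [0,10], [1,4], [1,9], [2,5], [2,9], [3,6], [3,9], [4,9], [5,9], [6,9], [7,8], [7,11], [7,12], [8,11], [8,12], [9,10], [11,12]
  2-simplices (4): [7,8,11], [7,8,12], [7,11,12], [8,11,12]
  3-simplices (1): [7,8,11,12]

Hence C_0 ≅ Z^13, C_1 ≅ Z^18, C_2 ≅ Z^4, C_3 ≅ Z^1.

∂_1: C_1 → C_0 maps an edge to its endpoints' difference, ∂[p,q] = q − p. For instance
  ∂[1,9] = [9] − [1].
The 13×18 boundary matrix has rank 11 and Smith normal form diag(1,1,1,1,1,1,1,1,1,1,1).

∂_2: C_2 → C_1 acts by ∂[p,q,r] = [q,r] − [p,r] + [p,q]. For instance
  ∂[7,11,12] = [11,12] − [7,12] + [7,11],
  ∂[7,8,11] = [8,11] − [7,11] + [7,8].
The resulting 18×4 matrix has rank 3, and its Smith normal form has invariant factors (1,1,1).

Boundary ∂_3: C_3 → C_2 sends each 3-simplex σ to the alternating sum Σ_i (−1)^i (σ with its i-th vertex removed). For instance
  ∂[7,8,11,12] = [8,11,12] − [7,11,12] + [7,8,12] − [7,8,11].
The 4×1 boundary matrix has rank 1 and Smith normal form diag(1).

From H_k ≅ ker(∂_k) / im(∂_{k+1}) we obtain:

  H_0: rank C_0 − rank ∂_1 = 13 − 11 = 2, and the invariant factors of ∂_1 are all 1, so H_0 = Z^2.
  H_1: rank ker ∂_1 − rank ∂_2 = (18 − 11) − 3 = 4, and the invariant factors of ∂_2 are all 1, so H_1 = Z^4.
  H_2: rank ker ∂_2 − rank ∂_3 = (4 − 3) − 1 = 0, and the invariant factors of ∂_3 are all 1, so H_2 = 0.
  H_3: rank ker ∂_3 − rank ∂_4 = (1 − 1) − 0 = 0, and there is no ∂_4, so H_3 = 0.

As a check, the Euler characteristic is 13 − 18 + 4 − 1 = -2, which agrees with 2 − 4 + 0 − 0 = -2.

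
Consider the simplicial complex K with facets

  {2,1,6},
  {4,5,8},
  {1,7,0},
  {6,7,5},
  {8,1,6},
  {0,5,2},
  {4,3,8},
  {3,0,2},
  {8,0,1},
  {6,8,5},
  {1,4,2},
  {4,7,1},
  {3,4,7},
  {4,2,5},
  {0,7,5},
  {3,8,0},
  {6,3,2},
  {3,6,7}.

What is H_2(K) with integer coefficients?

K has 9 vertices, 27 edges, 18 triangles.
rank ∂_2 = 17, rank ∂_3 = 0 ⇒ b_2 = 18 − 17 − 0 = 1. So H_2 ≅ Z.

H_2 ≅ Z.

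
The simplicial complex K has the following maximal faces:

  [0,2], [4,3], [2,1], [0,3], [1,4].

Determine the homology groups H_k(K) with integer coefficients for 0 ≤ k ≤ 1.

H_0 = Z,  H_1 = Z.

Order the vertices as 0 < 1 < 2 < 3 < 4. Listing each simplex with vertices in this order, K has dimension 1 with simplices:

  0-simplices (5): [0], [1], [2], [3], [4]
  1-simplices (5): [0,2], [0,3], [1,2], [1,4], [3,4]

so the chain groups are C_0 ≅ Z^5, C_1 ≅ Z^5.

∂_1: C_1 → C_0 maps an edge to its endpoints' difference, ∂[p,q] = q − p. For instance
  ∂[1,2] = [2] − [1].
The resulting 5×5 matrix has rank 4, and its Smith normal form has invariant factors (1,1,1,1).

Now H_k = ker ∂_k / im ∂_{k+1}, so:

  H_0: rank C_0 − rank ∂_1 = 5 − 4 = 1, and the invariant factors of ∂_1 are all 1, so H_0 = Z.
  H_1: rank ker ∂_1 − rank ∂_2 = (5 − 4) − 0 = 1, and there is no ∂_2, so H_1 = Z.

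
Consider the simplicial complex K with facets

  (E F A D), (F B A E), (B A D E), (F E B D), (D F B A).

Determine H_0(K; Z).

Fix the vertex order A < B < D < E < F and write every simplex with vertices in increasing order. Then dim K = 3 and the simplices of K are:

  0-simplices (5): A, B, D, E, F
  1-simplices (10): AB, AD, AE, AF, BD, BE, BF, DE, DF, EF
  2-simplices (10): ABD, ABE, ABF, ADE, ADF, AEF, BDE, BDF, BEF, DEF
  3-simplices (5): ABDE, ABDF, ABEF, ADEF, BDEF

giving chain groups C_0 ≅ Z^5, C_1 ≅ Z^10, C_2 ≅ Z^10, C_3 ≅ Z^5.

Boundary ∂_1: C_1 → C_0 is given by ∂[p,q] = [q] − [p].
As a 5×10 matrix over Z this has rank 4, with invariant factors (1,1,1,1).

∂_2: C_2 → C_1 maps a triangle to the signed sum of its edges. For instance
  ∂ADF = DF − AF + AD,
  ∂BEF = EF − BF + BE.
The 10×10 boundary matrix has rank 6 and Smith normal form diag(1,1,1,1,1,1).

Boundary ∂_3: C_3 → C_2 sends each 3-simplex σ to the alternating sum Σ_i (−1)^i (σ with its i-th vertex removed). For instance
  ∂ABDE = BDE − ADE + ABE − ABD,
  ∂ABEF = BEF − AEF + ABF − ABE.
This gives a 10×5 integer matrix of rank 4; reducing to Smith normal form yields diagonal entries (1,1,1,1).

From H_k ≅ ker(∂_k) / im(∂_{k+1}) we obtain:

  H_0: rank C_0 − rank ∂_1 = 5 − 4 = 1, and the invariant factors of ∂_1 are all 1, so H_0 = Z.

H_0 = Z.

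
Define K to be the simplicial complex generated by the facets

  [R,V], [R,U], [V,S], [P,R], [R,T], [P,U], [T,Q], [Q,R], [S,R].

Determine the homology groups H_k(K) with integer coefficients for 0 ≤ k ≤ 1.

H_0 ≅ Z,  H_1 ≅ Z^3.

Take the total order P < Q < R < S < T < U < V on the vertex set. Then K (dimension 1) consists of the simplices:

  0-simplices (7): P, Q, R, S, T, U, V
  1-simplices (9): PR, PU, QR, QT, RS, RT, RU, RV, SV

so the chain groups are C_0 ≅ Z^7, C_1 ≅ Z^9.

Boundary ∂_1: C_1 → C_0 sends each edge [p,q] (with p < q) to q − p.
This gives a 7×9 integer matrix of rank 6; reducing to Smith normal form yields diagonal entries (1,1,1,1,1,1).

Now H_k = ker ∂_k / im ∂_{k+1}, so:

  H_0: rank C_0 − rank ∂_1 = 7 − 6 = 1, and the invariant factors of ∂_1 are all 1, so H_0 = Z.
  H_1: rank ker ∂_1 − rank ∂_2 = (9 − 6) − 0 = 3, and there is no ∂_2, so H_1 = Z^3.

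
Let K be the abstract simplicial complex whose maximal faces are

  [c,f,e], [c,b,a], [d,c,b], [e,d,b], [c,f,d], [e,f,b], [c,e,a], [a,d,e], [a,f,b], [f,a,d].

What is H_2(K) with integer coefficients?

H_2 = 0.

We work with the vertex ordering a < b < c < d < e < f. The simplices of K, each written with vertices in increasing order, are:

  0-simplices (6): a, b, c, d, e, f
  1-simplices (15): ab, ac, ad, ae, af, bc, bd, be, bf, cd, ce, cf, de, df, ef
  2-simplices (10): abc, abf, ace, ade, adf, bcd, bde, bef, cdf, cef

so the chain groups are C_0 ≅ Z^6, C_1 ≅ Z^15, C_2 ≅ Z^10.

The boundary map ∂_1: C_1 → C_0 is given by ∂[p,q] = [q] − [p].
The 6×15 boundary matrix has rank 5 and Smith normal form diag(1,1,1,1,1).

Boundary ∂_2: C_2 → C_1 sends each 2-simplex [p,q,r] to [q,r] − [p,r] + [p,q]. For instance
  ∂cdf = df − cf + cd,
  ∂bef = ef − bf + be.
The 15×10 boundary matrix has rank 10 and Smith normal form diag(1,1,1,1,1,1,1,1,1,2).

Computing H_k = (kernel of ∂_k) / (image of ∂_{k+1}):

  H_2: rank ker ∂_2 − rank ∂_3 = (10 − 10) − 0 = 0, and there is no ∂_3, so H_2 ≅ 0.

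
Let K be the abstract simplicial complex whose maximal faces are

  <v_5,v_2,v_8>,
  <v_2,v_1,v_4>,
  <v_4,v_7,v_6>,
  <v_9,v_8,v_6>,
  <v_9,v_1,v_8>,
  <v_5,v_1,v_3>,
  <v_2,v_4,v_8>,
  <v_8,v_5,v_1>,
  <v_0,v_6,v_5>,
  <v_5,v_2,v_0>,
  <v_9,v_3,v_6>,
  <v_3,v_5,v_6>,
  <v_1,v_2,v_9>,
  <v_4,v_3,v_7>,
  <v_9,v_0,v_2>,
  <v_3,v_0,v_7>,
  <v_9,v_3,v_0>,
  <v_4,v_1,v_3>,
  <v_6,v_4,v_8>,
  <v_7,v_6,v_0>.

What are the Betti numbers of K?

b_0 = 1, b_1 = 1, b_2 = 0.

Take the total order v_0 < v_1 < v_2 < v_3 < v_4 < v_5 < v_6 < v_7 < v_8 < v_9 on the vertex set. Then K (dimension 2) consists of the simplices:

  0-simplices (10): [v_0], [v_1], [v_2], [v_3], [v_4], [v_5], [v_6], [v_7], [v_8], [v_9]
  1-simplices (30): (30 of them)
  2-simplices (20): (20 of them)

giving chain groups C_0 ≅ Z^10, C_1 ≅ Z^30, C_2 ≅ Z^20.

The boundary map ∂_1: C_1 → C_0 maps an edge to its endpoints' difference, ∂[p,q] = q − p.
As a 10×30 matrix over Z this has rank 9, with invariant factors (1,1,1,1,1,1,1,1,1).

Boundary ∂_2: C_2 → C_1 acts by ∂[p,q,r] = [q,r] − [p,r] + [p,q]. For instance
  ∂[v_0,v_6,v_7] = [v_6,v_7] − [v_0,v_7] + [v_0,v_6],
  ∂[v_0,v_2,v_9] = [v_2,v_9] − [v_0,v_9] + [v_0,v_2].
The resulting 30×20 matrix has rank 20, and its Smith normal form has invariant factors (1,1,1,1,1,1,1,1,1,1,1,1,1,1,1,1,1,1,1,2).

Computing H_k = (kernel of ∂_k) / (image of ∂_{k+1}):

  H_0: rank C_0 − rank ∂_1 = 10 − 9 = 1, and the invariant factors of ∂_1 are all 1, so H_0 ≅ Z.
  H_1: rank ker ∂_1 − rank ∂_2 = (30 − 9) − 20 = 1, and ∂_2 has invariant factor 2 > 1, so H_1 ≅ Z ⊕ Z/2Z.
  H_2: rank ker ∂_2 − rank ∂_3 = (20 − 20) − 0 = 0, and there is no ∂_3, so H_2 ≅ 0.

As a check, the Euler characteristic is 10 − 30 + 20 = 0, which agrees with 1 − 1 + 0 = 0.
(K is a triangulation of the Klein bottle.)

Hence the Betti numbers are b_0 = 1, b_1 = 1, b_2 = 0.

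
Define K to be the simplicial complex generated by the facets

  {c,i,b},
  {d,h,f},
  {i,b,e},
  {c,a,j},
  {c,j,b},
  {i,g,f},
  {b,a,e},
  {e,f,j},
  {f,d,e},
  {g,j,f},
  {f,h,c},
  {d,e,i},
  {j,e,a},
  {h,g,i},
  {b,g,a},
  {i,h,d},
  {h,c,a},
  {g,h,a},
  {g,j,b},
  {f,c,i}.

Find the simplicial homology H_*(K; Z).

H_0 ≅ Z,  H_1 ≅ Z ⊕ Z/2,  H_2 = 0.

We work with the vertex ordering a < b < c < d < e < f < g < h < i < j. The simplices of K, each written with vertices in increasing order, are:

  0-simplices (10): a, b, c, d, e, f, g, h, i, j
  1-simplices (30): ab, ac, ae, ag, ah, aj, bc, be, bg, bi, bj, cf, ch, ci, cj, de, df, dh, di, ef, ei, ej, fg, fh, fi, fj, gh, gi, gj, hi
  2-simplices (20): abe, abg, ach, acj, aej, agh, bci, bcj, bei, bgj, cfh, cfi, def, dei, dfh, dhi, efj, fgi, fgj, ghi

Hence C_0 ≅ Z^10, C_1 ≅ Z^30, C_2 ≅ Z^20.

Boundary ∂_1: C_1 → C_0 maps an edge to its endpoints' difference, ∂[p,q] = q − p. For instance
  ∂ag = g − a.
This gives a 10×30 integer matrix of rank 9; reducing to Smith normal form yields diagonal entries (1,1,1,1,1,1,1,1,1).

The boundary map ∂_2: C_2 → C_1 sends each 2-simplex [p,q,r] to [q,r] − [p,r] + [p,q]. For instance
  ∂ghi = hi − gi + gh,
  ∂bgj = gj − bj + bg.
The 30×20 boundary matrix has rank 20 and Smith normal form diag(1,1,1,1,1,1,1,1,1,1,1,1,1,1,1,1,1,1,1,2).

Reading off H_k = ker ∂_k / im ∂_{k+1}:

  H_0: rank C_0 − rank ∂_1 = 10 − 9 = 1, and the invariant factors of ∂_1 are all 1, so H_0 = Z.
  H_1: rank ker ∂_1 − rank ∂_2 = (30 − 9) − 20 = 1, and ∂_2 has invariant factor 2 > 1, so H_1 = Z ⊕ Z/2.
  H_2: rank ker ∂_2 − rank ∂_3 = (20 − 20) − 0 = 0, and there is no ∂_3, so H_2 = 0.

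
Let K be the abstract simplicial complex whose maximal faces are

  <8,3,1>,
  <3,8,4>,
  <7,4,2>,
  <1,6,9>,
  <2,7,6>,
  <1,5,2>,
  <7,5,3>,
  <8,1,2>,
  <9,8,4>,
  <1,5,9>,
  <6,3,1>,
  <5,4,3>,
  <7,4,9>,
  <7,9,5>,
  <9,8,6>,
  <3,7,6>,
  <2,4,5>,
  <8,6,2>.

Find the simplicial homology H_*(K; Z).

H_0 ≅ Z,  H_1 ≅ Z ⊕ Z/2,  H_2 = 0.

Take the total order 1 < 2 < 3 < 4 < 5 < 6 < 7 < 8 < 9 on the vertex set. Then K (dimension 2) consists of the simplices:

  0-simplices (9): [1], [2], [3], [4], [5], [6], [7], [8], [9]
  1-simplices (27): (27 of them)
  2-simplices (18): [1,2,5], [1,2,8], [1,3,6], [1,3,8], [1,5,9], [1,6,9], [2,4,5], [2,4,7], [2,6,7], [2,6,8], [3,4,5], [3,4,8], [3,5,7], [3,6,7], [4,7,9], [4,8,9], [5,7,9], [6,8,9]

giving chain groups C_0 ≅ Z^9, C_1 ≅ Z^27, C_2 ≅ Z^18.

Boundary ∂_1: C_1 → C_0 maps an edge to its endpoints' difference, ∂[p,q] = q − p.
As a 9×27 matrix over Z this has rank 8, with invariant factors (1,1,1,1,1,1,1,1).

∂_2: C_2 → C_1 sends each 2-simplex [p,q,r] to [q,r] − [p,r] + [p,q]. For instance
  ∂[3,4,8] = [4,8] − [3,8] + [3,4],
  ∂[6,8,9] = [8,9] − [6,9] + [6,8].
The resulting 27×18 matrix has rank 18, and its Smith normal form has invariant factors (1,1,1,1,1,1,1,1,1,1,1,1,1,1,1,1,1,2).

Now H_k = ker ∂_k / im ∂_{k+1}, so:

  H_0: rank C_0 − rank ∂_1 = 9 − 8 = 1, and the invariant factors of ∂_1 are all 1, so H_0 ≅ Z.
  H_1: rank ker ∂_1 − rank ∂_2 = (27 − 8) − 18 = 1, and ∂_2 has invariant factor 2 > 1, so H_1 ≅ Z ⊕ Z/2.
  H_2: rank ker ∂_2 − rank ∂_3 = (18 − 18) − 0 = 0, and there is no ∂_3, so H_2 ≅ 0.

As a check, the Euler characteristic is 9 − 27 + 18 = 0, which agrees with 1 − 1 + 0 = 0.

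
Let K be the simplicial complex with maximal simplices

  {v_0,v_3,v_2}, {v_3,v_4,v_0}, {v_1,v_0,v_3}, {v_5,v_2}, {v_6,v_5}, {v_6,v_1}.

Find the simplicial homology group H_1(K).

H_1 = Z.

Take the total order v_0 < v_1 < v_2 < v_3 < v_4 < v_5 < v_6 on the vertex set. Then K (dimension 2) consists of the simplices:

  0-simplices (7): [v_0], [v_1], [v_2], [v_3], [v_4], [v_5], [v_6]
  1-simplices (10): [v_0,v_1], [v_0,v_2], [v_0,v_3], [v_0,v_4], [v_1,v_3], [v_1,v_6], [v_2,v_3], [v_2,v_5], [v_3,v_4], [v_5,v_6]
  2-simplices (3): [v_0,v_1,v_3], [v_0,v_2,v_3], [v_0,v_3,v_4]

Hence C_0 ≅ Z^7, C_1 ≅ Z^10, C_2 ≅ Z^3.

Boundary ∂_1: C_1 → C_0 is given by ∂[p,q] = [q] − [p].
The resulting 7×10 matrix has rank 6, and its Smith normal form has invariant factors (1,1,1,1,1,1).

∂_2: C_2 → C_1 acts by ∂[p,q,r] = [q,r] − [p,r] + [p,q]. For instance
  ∂[v_0,v_3,v_4] = [v_3,v_4] − [v_0,v_4] + [v_0,v_3],
  ∂[v_0,v_2,v_3] = [v_2,v_3] − [v_0,v_3] + [v_0,v_2].
The resulting 10×3 matrix has rank 3, and its Smith normal form has invariant factors (1,1,1).

Now H_k = ker ∂_k / im ∂_{k+1}, so:

  H_1: rank ker ∂_1 − rank ∂_2 = (10 − 6) − 3 = 1, and the invariant factors of ∂_2 are all 1, so H_1 ≅ Z.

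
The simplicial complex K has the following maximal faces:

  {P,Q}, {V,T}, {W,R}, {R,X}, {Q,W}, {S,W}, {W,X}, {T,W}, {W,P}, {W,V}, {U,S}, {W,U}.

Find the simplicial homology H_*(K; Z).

H_0 ≅ Z,  H_1 ≅ Z^4.

Fix the vertex order P < Q < R < S < T < U < V < W < X and write every simplex with vertices in increasing order. Then dim K = 1 and the simplices of K are:

  0-simplices (9): P, Q, R, S, T, U, V, W, X
  1-simplices (12): PQ, PW, QW, RW, RX, SU, SW, TV, TW, UW, VW, WX

Hence C_0 ≅ Z^9, C_1 ≅ Z^12.

Boundary ∂_1: C_1 → C_0 maps an edge to its endpoints' difference, ∂[p,q] = q − p.
The resulting 9×12 matrix has rank 8, and its Smith normal form has invariant factors (1,1,1,1,1,1,1,1).

Now H_k = ker ∂_k / im ∂_{k+1}, so:

  H_0: rank C_0 − rank ∂_1 = 9 − 8 = 1, and the invariant factors of ∂_1 are all 1, so H_0 = Z.
  H_1: rank ker ∂_1 − rank ∂_2 = (12 − 8) − 0 = 4, and there is no ∂_2, so H_1 = Z^4.

As a check, the Euler characteristic is 9 − 12 = -3, which agrees with 1 − 4 = -3.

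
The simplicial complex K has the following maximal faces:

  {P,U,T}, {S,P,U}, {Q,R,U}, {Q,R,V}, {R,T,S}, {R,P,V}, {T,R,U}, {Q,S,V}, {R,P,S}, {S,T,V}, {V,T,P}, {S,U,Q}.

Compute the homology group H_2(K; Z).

K has 7 vertices, 18 edges, 12 triangles.
rank ∂_2 = 12, rank ∂_3 = 0 ⇒ b_2 = 12 − 12 − 0 = 0. So H_2 ≅ 0.

H_2 = 0.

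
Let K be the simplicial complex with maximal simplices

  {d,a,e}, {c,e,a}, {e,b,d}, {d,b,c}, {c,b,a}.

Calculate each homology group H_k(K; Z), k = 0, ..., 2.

Take the total order a < b < c < d < e on the vertex set. Then K (dimension 2) consists of the simplices:

  0-simplices (5): a, b, c, d, e
  1-simplices (10): ab, ac, ad, ae, bc, bd, be, cd, ce, de
  2-simplices (5): abc, ace, ade, bcd, bde

so the chain groups are C_0 ≅ Z^5, C_1 ≅ Z^10, C_2 ≅ Z^5.

∂_1: C_1 → C_0 is given by ∂[p,q] = [q] − [p]. For instance
  ∂cd = d − c.
The resulting 5×10 matrix has rank 4, and its Smith normal form has invariant factors (1,1,1,1).

∂_2: C_2 → C_1 maps a triangle to the signed sum of its edges. For instance
  ∂abc = bc − ac + ab,
  ∂ade = de − ae + ad.
The 10×5 boundary matrix has rank 5 and Smith normal form diag(1,1,1,1,1).

From H_k ≅ ker(∂_k) / im(∂_{k+1}) we obtain:

  H_0: rank C_0 − rank ∂_1 = 5 − 4 = 1, and the invariant factors of ∂_1 are all 1, so H_0 = Z.
  H_1: rank ker ∂_1 − rank ∂_2 = (10 − 4) − 5 = 1, and the invariant factors of ∂_2 are all 1, so H_1 = Z.
  H_2: rank ker ∂_2 − rank ∂_3 = (5 − 5) − 0 = 0, and there is no ∂_3, so H_2 = 0.

H_0 ≅ Z,  H_1 ≅ Z,  H_2 = 0.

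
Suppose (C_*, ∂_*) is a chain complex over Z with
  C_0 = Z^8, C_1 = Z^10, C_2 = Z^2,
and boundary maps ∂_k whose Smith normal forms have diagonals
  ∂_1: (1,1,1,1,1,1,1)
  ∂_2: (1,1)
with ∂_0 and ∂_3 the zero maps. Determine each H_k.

H_0 = Z,  H_1 = Z,  H_2 = 0.

H_0: b_0 = 8 − 0 − 7 = 1; torsion from ∂_1 factors > 1: none. So H_0 = Z.
H_1: b_1 = 10 − 7 − 2 = 1; torsion from ∂_2 factors > 1: none. So H_1 = Z.
H_2: b_2 = 2 − 2 − 0 = 0; torsion from ∂_3 factors > 1: none. So H_2 = 0.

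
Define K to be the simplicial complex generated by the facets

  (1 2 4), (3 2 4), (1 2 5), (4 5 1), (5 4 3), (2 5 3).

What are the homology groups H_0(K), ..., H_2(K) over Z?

H_0 ≅ Z,  H_1 = 0,  H_2 ≅ Z.

We work with the vertex ordering 1 < 2 < 3 < 4 < 5. The simplices of K, each written with vertices in increasing order, are:

  0-simplices (5): [1], [2], [3], [4], [5]
  1-simplices (9): [1,2], [1,4], [1,5], [2,3], [2,4], [2,5], [3,4], [3,5], [4,5]
  2-simplices (6): [1,2,4], [1,2,5], [1,4,5], [2,3,4], [2,3,5], [3,4,5]

so the chain groups are C_0 ≅ Z^5, C_1 ≅ Z^9, C_2 ≅ Z^6.

∂_1: C_1 → C_0 maps an edge to its endpoints' difference, ∂[p,q] = q − p. For instance
  ∂[3,5] = [5] − [3].
The resulting 5×9 matrix has rank 4, and its Smith normal form has invariant factors (1,1,1,1).

The boundary map ∂_2: C_2 → C_1 maps a triangle to the signed sum of its edges. For instance
  ∂[1,2,5] = [2,5] − [1,5] + [1,2],
  ∂[3,4,5] = [4,5] − [3,5] + [3,4].
This gives a 9×6 integer matrix of rank 5; reducing to Smith normal form yields diagonal entries (1,1,1,1,1).

From H_k ≅ ker(∂_k) / im(∂_{k+1}) we obtain:

  H_0: rank C_0 − rank ∂_1 = 5 − 4 = 1, and the invariant factors of ∂_1 are all 1, so H_0 = Z.
  H_1: rank ker ∂_1 − rank ∂_2 = (9 − 4) − 5 = 0, and the invariant factors of ∂_2 are all 1, so H_1 = 0.
  H_2: rank ker ∂_2 − rank ∂_3 = (6 − 5) − 0 = 1, and there is no ∂_3, so H_2 = Z.

As a check, the Euler characteristic is 5 − 9 + 6 = 2, which agrees with 1 − 0 + 1 = 2.
(K is a triangulation of the 2-sphere S^2.)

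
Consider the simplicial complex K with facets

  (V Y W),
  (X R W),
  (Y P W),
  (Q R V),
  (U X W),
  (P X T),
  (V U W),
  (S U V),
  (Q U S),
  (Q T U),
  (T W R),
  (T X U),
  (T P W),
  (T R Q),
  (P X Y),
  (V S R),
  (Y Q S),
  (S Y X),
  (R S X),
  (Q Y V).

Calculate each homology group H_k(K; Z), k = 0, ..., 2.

H_0 = Z,  H_1 = Z ⊕ Z/2,  H_2 = 0.

We work with the vertex ordering P < Q < R < S < T < U < V < W < X < Y. The simplices of K, each written with vertices in increasing order, are:

  0-simplices (10): P, Q, R, S, T, U, V, W, X, Y
  1-simplices (30): PT, PW, PX, PY, QR, QS, QT, QU, QV, QY, RS, RT, RV, RW, RX, SU, SV, SX, SY, TU, TW, TX, UV, UW, UX, VW, VY, WX, WY, XY
  2-simplices (20): PTW, PTX, PWY, PXY, QRT, QRV, QSU, QSY, QTU, QVY, RSV, RSX, RTW, RWX, SUV, SXY, TUX, UVW, UWX, VWY

giving chain groups C_0 ≅ Z^10, C_1 ≅ Z^30, C_2 ≅ Z^20.

The boundary map ∂_1: C_1 → C_0 maps an edge to its endpoints' difference, ∂[p,q] = q − p. For instance
  ∂QT = T − Q.
The resulting 10×30 matrix has rank 9, and its Smith normal form has invariant factors (1,1,1,1,1,1,1,1,1).

Boundary ∂_2: C_2 → C_1 acts by ∂[p,q,r] = [q,r] − [p,r] + [p,q]. For instance
  ∂QSY = SY − QY + QS,
  ∂PTX = TX − PX + PT.
This gives a 30×20 integer matrix of rank 20; reducing to Smith normal form yields diagonal entries (1,1,1,1,1,1,1,1,1,1,1,1,1,1,1,1,1,1,1,2).

Now H_k = ker ∂_k / im ∂_{k+1}, so:

  H_0: rank C_0 − rank ∂_1 = 10 − 9 = 1, and the invariant factors of ∂_1 are all 1, so H_0 ≅ Z.
  H_1: rank ker ∂_1 − rank ∂_2 = (30 − 9) − 20 = 1, and ∂_2 has invariant factor 2 > 1, so H_1 ≅ Z ⊕ Z/2.
  H_2: rank ker ∂_2 − rank ∂_3 = (20 − 20) − 0 = 0, and there is no ∂_3, so H_2 ≅ 0.

(K is a triangulation of the Klein bottle.)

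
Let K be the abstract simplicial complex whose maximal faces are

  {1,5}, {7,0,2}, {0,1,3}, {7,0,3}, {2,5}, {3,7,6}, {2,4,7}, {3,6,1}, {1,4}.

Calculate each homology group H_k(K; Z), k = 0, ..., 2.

H_0 ≅ Z,  H_1 ≅ Z^2,  H_2 = 0.

K has 8 vertices, 15 edges, 6 triangles.
rank ∂_0 = 0, rank ∂_1 = 7 ⇒ b_0 = 8 − 0 − 7 = 1; all invariant factors of ∂_1 are 1 so no torsion. So H_0 = Z.
rank ∂_1 = 7, rank ∂_2 = 6 ⇒ b_1 = 15 − 7 − 6 = 2; all invariant factors of ∂_2 are 1 so no torsion. So H_1 = Z^2.
rank ∂_2 = 6, rank ∂_3 = 0 ⇒ b_2 = 6 − 6 − 0 = 0. So H_2 = 0.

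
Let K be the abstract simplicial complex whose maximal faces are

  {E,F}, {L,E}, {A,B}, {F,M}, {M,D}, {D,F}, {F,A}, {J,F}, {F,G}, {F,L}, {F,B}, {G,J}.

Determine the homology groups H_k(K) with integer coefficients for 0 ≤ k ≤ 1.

H_0 = Z,  H_1 = Z^4.

We work with the vertex ordering A < B < D < E < F < G < J < L < M. The simplices of K, each written with vertices in increasing order, are:

  0-simplices (9): A, B, D, E, F, G, J, L, M
  1-simplices (12): AB, AF, BF, DF, DM, EF, EL, FG, FJ, FL, FM, GJ

so the chain groups are C_0 ≅ Z^9, C_1 ≅ Z^12.

The boundary map ∂_1: C_1 → C_0 maps an edge to its endpoints' difference, ∂[p,q] = q − p. For instance
  ∂DM = M − D.
This gives a 9×12 integer matrix of rank 8; reducing to Smith normal form yields diagonal entries (1,1,1,1,1,1,1,1).

Reading off H_k = ker ∂_k / im ∂_{k+1}:

  H_0: rank C_0 − rank ∂_1 = 9 − 8 = 1, and the invariant factors of ∂_1 are all 1, so H_0 ≅ Z.
  H_1: rank ker ∂_1 − rank ∂_2 = (12 − 8) − 0 = 4, and there is no ∂_2, so H_1 ≅ Z^4.

As a check, the Euler characteristic is 9 − 12 = -3, which agrees with 1 − 4 = -3.
(K is a triangulation of a wedge of 4 circles.)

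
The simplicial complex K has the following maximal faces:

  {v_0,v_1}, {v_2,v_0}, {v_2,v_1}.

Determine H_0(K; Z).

Fix the vertex order v_0 < v_1 < v_2 and write every simplex with vertices in increasing order. Then dim K = 1 and the simplices of K are:

  0-simplices (3): [v_0], [v_1], [v_2]
  1-simplices (3): [v_0,v_1], [v_0,v_2], [v_1,v_2]

Hence C_0 ≅ Z^3, C_1 ≅ Z^3.

Boundary ∂_1: C_1 → C_0 sends each edge [p,q] (with p < q) to q − p. For instance
  ∂[v_1,v_2] = [v_2] − [v_1].
The resulting 3×3 matrix has rank 2, and its Smith normal form has invariant factors (1,1).

Computing H_k = (kernel of ∂_k) / (image of ∂_{k+1}):

  H_0: rank C_0 − rank ∂_1 = 3 − 2 = 1, and the invariant factors of ∂_1 are all 1, so H_0 ≅ Z.

H_0 ≅ Z.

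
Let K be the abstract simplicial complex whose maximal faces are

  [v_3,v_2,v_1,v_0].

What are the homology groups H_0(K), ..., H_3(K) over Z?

H_0 ≅ Z,  H_1 = 0,  H_2 = 0,  H_3 = 0.

Fix the vertex order v_0 < v_1 < v_2 < v_3 and write every simplex with vertices in increasing order. Then dim K = 3 and the simplices of K are:

  0-simplices (4): [v_0], [v_1], [v_2], [v_3]
  1-simplices (6): [v_0,v_1], [v_0,v_2], [v_0,v_3], [v_1,v_2], [v_1,v_3], [v_2,v_3]
  2-simplices (4): [v_0,v_1,v_2], [v_0,v_1,v_3], [v_0,v_2,v_3], [v_1,v_2,v_3]
  3-simplices (1): [v_0,v_1,v_2,v_3]

Hence C_0 ≅ Z^4, C_1 ≅ Z^6, C_2 ≅ Z^4, C_3 ≅ Z^1.

The boundary map ∂_1: C_1 → C_0 sends each edge [p,q] (with p < q) to q − p. For instance
  ∂[v_0,v_2] = [v_2] − [v_0].
This gives a 4×6 integer matrix of rank 3; reducing to Smith normal form yields diagonal entries (1,1,1).

The boundary map ∂_2: C_2 → C_1 acts by ∂[p,q,r] = [q,r] − [p,r] + [p,q]. For instance
  ∂[v_0,v_1,v_3] = [v_1,v_3] − [v_0,v_3] + [v_0,v_1],
  ∂[v_1,v_2,v_3] = [v_2,v_3] − [v_1,v_3] + [v_1,v_2].
This gives a 6×4 integer matrix of rank 3; reducing to Smith normal form yields diagonal entries (1,1,1).

∂_3: C_3 → C_2 sends each 3-simplex σ to the alternating sum Σ_i (−1)^i (σ with its i-th vertex removed). For instance
  ∂[v_0,v_1,v_2,v_3] = [v_1,v_2,v_3] − [v_0,v_2,v_3] + [v_0,v_1,v_3] − [v_0,v_1,v_2].
This gives a 4×1 integer matrix of rank 1; reducing to Smith normal form yields diagonal entries (1).

From H_k ≅ ker(∂_k) / im(∂_{k+1}) we obtain:

  H_0: rank C_0 − rank ∂_1 = 4 − 3 = 1, and the invariant factors of ∂_1 are all 1, so H_0 ≅ Z.
  H_1: rank ker ∂_1 − rank ∂_2 = (6 − 3) − 3 = 0, and the invariant factors of ∂_2 are all 1, so H_1 ≅ 0.
  H_2: rank ker ∂_2 − rank ∂_3 = (4 − 3) − 1 = 0, and the invariant factors of ∂_3 are all 1, so H_2 ≅ 0.
  H_3: rank ker ∂_3 − rank ∂_4 = (1 − 1) − 0 = 0, and there is no ∂_4, so H_3 ≅ 0.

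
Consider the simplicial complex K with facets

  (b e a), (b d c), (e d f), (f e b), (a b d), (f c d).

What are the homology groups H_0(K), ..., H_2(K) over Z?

H_0 = Z,  H_1 = Z,  H_2 = 0.

Fix the vertex order a < b < c < d < e < f and write every simplex with vertices in increasing order. Then dim K = 2 and the simplices of K are:

  0-simplices (6): a, b, c, d, e, f
  1-simplices (12): ab, ad, ae, bc, bd, be, bf, cd, cf, de, df, ef
  2-simplices (6): abd, abe, bcd, bef, cdf, def

so the chain groups are C_0 ≅ Z^6, C_1 ≅ Z^12, C_2 ≅ Z^6.

The boundary map ∂_1: C_1 → C_0 maps an edge to its endpoints' difference, ∂[p,q] = q − p.
As a 6×12 matrix over Z this has rank 5, with invariant factors (1,1,1,1,1).

∂_2: C_2 → C_1 sends each 2-simplex [p,q,r] to [q,r] − [p,r] + [p,q]. For instance
  ∂cdf = df − cf + cd,
  ∂def = ef − df + de.
The 12×6 boundary matrix has rank 6 and Smith normal form diag(1,1,1,1,1,1).

From H_k ≅ ker(∂_k) / im(∂_{k+1}) we obtain:

  H_0: rank C_0 − rank ∂_1 = 6 − 5 = 1, and the invariant factors of ∂_1 are all 1, so H_0 ≅ Z.
  H_1: rank ker ∂_1 − rank ∂_2 = (12 − 5) − 6 = 1, and the invariant factors of ∂_2 are all 1, so H_1 ≅ Z.
  H_2: rank ker ∂_2 − rank ∂_3 = (6 − 6) − 0 = 0, and there is no ∂_3, so H_2 ≅ 0.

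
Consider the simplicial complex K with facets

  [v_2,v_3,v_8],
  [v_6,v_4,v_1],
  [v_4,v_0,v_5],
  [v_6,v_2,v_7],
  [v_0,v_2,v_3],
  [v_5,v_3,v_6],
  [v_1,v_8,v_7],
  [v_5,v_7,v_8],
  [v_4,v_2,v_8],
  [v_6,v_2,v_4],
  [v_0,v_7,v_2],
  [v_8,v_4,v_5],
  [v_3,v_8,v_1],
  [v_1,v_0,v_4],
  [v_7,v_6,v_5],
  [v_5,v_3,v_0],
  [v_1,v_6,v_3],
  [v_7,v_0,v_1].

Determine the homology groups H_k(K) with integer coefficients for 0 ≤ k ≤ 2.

H_0 = Z,  H_1 = Z^2,  H_2 = Z.

Fix the vertex order v_0 < v_1 < v_2 < v_3 < v_4 < v_5 < v_6 < v_7 < v_8 and write every simplex with vertices in increasing order. Then dim K = 2 and the simplices of K are:

  0-simplices (9): [v_0], [v_1], [v_2], [v_3], [v_4], [v_5], [v_6], [v_7], [v_8]
  1-simplices (27): (27 of them)
  2-simplices (18): (18 of them)

Hence C_0 ≅ Z^9, C_1 ≅ Z^27, C_2 ≅ Z^18.

∂_1: C_1 → C_0 is given by ∂[p,q] = [q] − [p]. For instance
  ∂[v_3,v_8] = [v_8] − [v_3].
This gives a 9×27 integer matrix of rank 8; reducing to Smith normal form yields diagonal entries (1,1,1,1,1,1,1,1).

Boundary ∂_2: C_2 → C_1 sends each 2-simplex [p,q,r] to [q,r] − [p,r] + [p,q]. For instance
  ∂[v_2,v_4,v_8] = [v_4,v_8] − [v_2,v_8] + [v_2,v_4],
  ∂[v_1,v_3,v_6] = [v_3,v_6] − [v_1,v_6] + [v_1,v_3].
The resulting 27×18 matrix has rank 17, and its Smith normal form has invariant factors (1,1,1,1,1,1,1,1,1,1,1,1,1,1,1,1,1).

Now H_k = ker ∂_k / im ∂_{k+1}, so:

  H_0: rank C_0 − rank ∂_1 = 9 − 8 = 1, and the invariant factors of ∂_1 are all 1, so H_0 ≅ Z.
  H_1: rank ker ∂_1 − rank ∂_2 = (27 − 8) − 17 = 2, and the invariant factors of ∂_2 are all 1, so H_1 ≅ Z^2.
  H_2: rank ker ∂_2 − rank ∂_3 = (18 − 17) − 0 = 1, and there is no ∂_3, so H_2 ≅ Z.

(K is a triangulation of the torus T^2.)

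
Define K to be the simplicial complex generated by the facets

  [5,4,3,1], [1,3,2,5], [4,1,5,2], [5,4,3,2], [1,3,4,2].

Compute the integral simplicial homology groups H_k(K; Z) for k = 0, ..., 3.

H_0 ≅ Z,  H_1 = 0,  H_2 = 0,  H_3 ≅ Z.

Order the vertices as 1 < 2 < 3 < 4 < 5. Listing each simplex with vertices in this order, K has dimension 3 with simplices:

  0-simplices (5): [1], [2], [3], [4], [5]
  1-simplices (10): [1,2], [1,3], [1,4], [1,5], [2,3], [2,4], [2,5], [3,4], [3,5], [4,5]
  2-simplices (10): [1,2,3], [1,2,4], [1,2,5], [1,3,4], [1,3,5], [1,4,5], [2,3,4], [2,3,5], [2,4,5], [3,4,5]
  3-simplices (5): [1,2,3,4], [1,2,3,5], [1,2,4,5], [1,3,4,5], [2,3,4,5]

Hence C_0 ≅ Z^5, C_1 ≅ Z^10, C_2 ≅ Z^10, C_3 ≅ Z^5.

The boundary map ∂_1: C_1 → C_0 sends each edge [p,q] (with p < q) to q − p.
This gives a 5×10 integer matrix of rank 4; reducing to Smith normal form yields diagonal entries (1,1,1,1).

The boundary map ∂_2: C_2 → C_1 sends each 2-simplex [p,q,r] to [q,r] − [p,r] + [p,q]. For instance
  ∂[1,2,5] = [2,5] − [1,5] + [1,2],
  ∂[2,4,5] = [4,5] − [2,5] + [2,4].
This gives a 10×10 integer matrix of rank 6; reducing to Smith normal form yields diagonal entries (1,1,1,1,1,1).

The boundary map ∂_3: C_3 → C_2 sends each 3-simplex σ to the alternating sum Σ_i (−1)^i (σ with its i-th vertex removed). For instance
  ∂[1,3,4,5] = [3,4,5] − [1,4,5] + [1,3,5] − [1,3,4],
  ∂[1,2,3,4] = [2,3,4] − [1,3,4] + [1,2,4] − [1,2,3].
This gives a 10×5 integer matrix of rank 4; reducing to Smith normal form yields diagonal entries (1,1,1,1).

From H_k ≅ ker(∂_k) / im(∂_{k+1}) we obtain:

  H_0: rank C_0 − rank ∂_1 = 5 − 4 = 1, and the invariant factors of ∂_1 are all 1, so H_0 ≅ Z.
  H_1: rank ker ∂_1 − rank ∂_2 = (10 − 4) − 6 = 0, and the invariant factors of ∂_2 are all 1, so H_1 ≅ 0.
  H_2: rank ker ∂_2 − rank ∂_3 = (10 − 6) − 4 = 0, and the invariant factors of ∂_3 are all 1, so H_2 ≅ 0.
  H_3: rank ker ∂_3 − rank ∂_4 = (5 − 4) − 0 = 1, and there is no ∂_4, so H_3 ≅ Z.

As a check, the Euler characteristic is 5 − 10 + 10 − 5 = 0, which agrees with 1 − 0 + 0 − 1 = 0.
(K is a triangulation of the 3-sphere S^3.)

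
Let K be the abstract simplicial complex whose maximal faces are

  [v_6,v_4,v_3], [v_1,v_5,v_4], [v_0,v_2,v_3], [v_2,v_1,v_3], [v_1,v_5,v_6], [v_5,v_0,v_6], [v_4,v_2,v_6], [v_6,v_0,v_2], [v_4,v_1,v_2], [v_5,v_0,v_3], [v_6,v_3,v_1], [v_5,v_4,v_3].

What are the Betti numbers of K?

Fix the vertex order v_0 < v_1 < v_2 < v_3 < v_4 < v_5 < v_6 and write every simplex with vertices in increasing order. Then dim K = 2 and the simplices of K are:

  0-simplices (7): [v_0], [v_1], [v_2], [v_3], [v_4], [v_5], [v_6]
  1-simplices (18): (18 of them)
  2-simplices (12): (12 of them)

Hence C_0 ≅ Z^7, C_1 ≅ Z^18, C_2 ≅ Z^12.

The boundary map ∂_1: C_1 → C_0 maps an edge to its endpoints' difference, ∂[p,q] = q − p. For instance
  ∂[v_1,v_5] = [v_5] − [v_1].
The resulting 7×18 matrix has rank 6, and its Smith normal form has invariant factors (1,1,1,1,1,1).

∂_2: C_2 → C_1 maps a triangle to the signed sum of its edges. For instance
  ∂[v_1,v_3,v_6] = [v_3,v_6] − [v_1,v_6] + [v_1,v_3],
  ∂[v_1,v_4,v_5] = [v_4,v_5] − [v_1,v_5] + [v_1,v_4].
As a 18×12 matrix over Z this has rank 12, with invariant factors (1,1,1,1,1,1,1,1,1,1,1,2).

Reading off H_k = ker ∂_k / im ∂_{k+1}:

  H_0: rank C_0 − rank ∂_1 = 7 − 6 = 1, and the invariant factors of ∂_1 are all 1, so H_0 ≅ Z.
  H_1: rank ker ∂_1 − rank ∂_2 = (18 − 6) − 12 = 0, and ∂_2 has invariant factor 2 > 1, so H_1 ≅ Z/2.
  H_2: rank ker ∂_2 − rank ∂_3 = (12 − 12) − 0 = 0, and there is no ∂_3, so H_2 ≅ 0.

Hence the Betti numbers are b_0 = 1, b_1 = 0, b_2 = 0.

b_0 = 1, b_1 = 0, b_2 = 0.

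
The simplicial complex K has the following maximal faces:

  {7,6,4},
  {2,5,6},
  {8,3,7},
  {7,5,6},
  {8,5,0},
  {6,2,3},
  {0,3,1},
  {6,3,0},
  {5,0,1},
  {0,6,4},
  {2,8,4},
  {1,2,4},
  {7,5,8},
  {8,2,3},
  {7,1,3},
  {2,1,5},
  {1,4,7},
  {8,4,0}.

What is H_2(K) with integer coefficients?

H_2 ≅ Z.

We work with the vertex ordering 0 < 1 < 2 < 3 < 4 < 5 < 6 < 7 < 8. The simplices of K, each written with vertices in increasing order, are:

  0-simplices (9): [0], [1], [2], [3], [4], [5], [6], [7], [8]
  1-simplices (27): (27 of them)
  2-simplices (18): [0,1,3], [0,1,5], [0,3,6], [0,4,6], [0,4,8], [0,5,8], [1,2,4], [1,2,5], [1,3,7], [1,4,7], [2,3,6], [2,3,8], [2,4,8], [2,5,6], [3,7,8], [4,6,7], [5,6,7], [5,7,8]

so the chain groups are C_0 ≅ Z^9, C_1 ≅ Z^27, C_2 ≅ Z^18.

∂_1: C_1 → C_0 maps an edge to its endpoints' difference, ∂[p,q] = q − p. For instance
  ∂[1,5] = [5] − [1].
The resulting 9×27 matrix has rank 8, and its Smith normal form has invariant factors (1,1,1,1,1,1,1,1).

Boundary ∂_2: C_2 → C_1 acts by ∂[p,q,r] = [q,r] − [p,r] + [p,q]. For instance
  ∂[0,5,8] = [5,8] − [0,8] + [0,5],
  ∂[5,7,8] = [7,8] − [5,8] + [5,7].
The resulting 27×18 matrix has rank 17, and its Smith normal form has invariant factors (1,1,1,1,1,1,1,1,1,1,1,1,1,1,1,1,1).

Computing H_k = (kernel of ∂_k) / (image of ∂_{k+1}):

  H_2: rank ker ∂_2 − rank ∂_3 = (18 − 17) − 0 = 1, and there is no ∂_3, so H_2 = Z.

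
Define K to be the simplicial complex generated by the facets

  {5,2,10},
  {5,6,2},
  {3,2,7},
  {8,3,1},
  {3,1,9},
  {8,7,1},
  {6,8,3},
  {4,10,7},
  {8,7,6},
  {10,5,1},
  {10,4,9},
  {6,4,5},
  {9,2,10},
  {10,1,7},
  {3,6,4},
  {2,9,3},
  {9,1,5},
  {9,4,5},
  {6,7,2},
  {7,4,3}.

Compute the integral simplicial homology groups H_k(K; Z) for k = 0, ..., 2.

H_0 ≅ Z,  H_1 ≅ Z ⊕ Z/2Z,  H_2 = 0.

Take the total order 1 < 2 < 3 < 4 < 5 < 6 < 7 < 8 < 9 < 10 on the vertex set. Then K (dimension 2) consists of the simplices:

  0-simplices (10): [1], [2], [3], [4], [5], [6], [7], [8], [9], [10]
  1-simplices (30): (30 of them)
  2-simplices (20): (20 of them)

Hence C_0 ≅ Z^10, C_1 ≅ Z^30, C_2 ≅ Z^20.

The boundary map ∂_1: C_1 → C_0 maps an edge to its endpoints' difference, ∂[p,q] = q − p. For instance
  ∂[5,9] = [9] − [5].
As a 10×30 matrix over Z this has rank 9, with invariant factors (1,1,1,1,1,1,1,1,1).

Boundary ∂_2: C_2 → C_1 acts by ∂[p,q,r] = [q,r] − [p,r] + [p,q]. For instance
  ∂[6,7,8] = [7,8] − [6,8] + [6,7],
  ∂[3,4,6] = [4,6] − [3,6] + [3,4].
As a 30×20 matrix over Z this has rank 20, with invariant factors (1,1,1,1,1,1,1,1,1,1,1,1,1,1,1,1,1,1,1,2).

Computing H_k = (kernel of ∂_k) / (image of ∂_{k+1}):

  H_0: rank C_0 − rank ∂_1 = 10 − 9 = 1, and the invariant factors of ∂_1 are all 1, so H_0 ≅ Z.
  H_1: rank ker ∂_1 − rank ∂_2 = (30 − 9) − 20 = 1, and ∂_2 has invariant factor 2 > 1, so H_1 ≅ Z ⊕ Z/2Z.
  H_2: rank ker ∂_2 − rank ∂_3 = (20 − 20) − 0 = 0, and there is no ∂_3, so H_2 ≅ 0.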